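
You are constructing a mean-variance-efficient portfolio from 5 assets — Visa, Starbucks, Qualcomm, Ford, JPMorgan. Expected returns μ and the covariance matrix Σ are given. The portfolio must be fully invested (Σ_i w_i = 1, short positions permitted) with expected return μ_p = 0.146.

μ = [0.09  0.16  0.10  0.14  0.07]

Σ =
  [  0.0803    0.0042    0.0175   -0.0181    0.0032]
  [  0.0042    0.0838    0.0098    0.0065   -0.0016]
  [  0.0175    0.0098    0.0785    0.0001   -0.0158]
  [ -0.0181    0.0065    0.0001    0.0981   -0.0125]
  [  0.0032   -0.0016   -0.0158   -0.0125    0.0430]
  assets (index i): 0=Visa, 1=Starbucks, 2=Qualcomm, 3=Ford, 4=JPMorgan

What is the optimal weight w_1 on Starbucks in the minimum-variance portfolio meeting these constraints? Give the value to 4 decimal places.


0.5367

x=Σ⁻¹μ = [1.0497  1.6034  1.3710  1.8510  2.6513]
y=Σ⁻¹𝟙 = [10.7609  8.9441  15.8896  15.8033  33.2203]
a=μᵀx=0.932846  b=𝟙ᵀx=8.526375  c=𝟙ᵀy=84.618148  D=ac−b²=6.236647
λ₁=(c·0.146−b)/D = (84.618148·0.146−8.526375)/6.236647 = 0.613771
λ₂=(a−b·0.146)/D = (0.932846−8.526375·0.146)/6.236647 = -0.050028
w* = 0.613771·x + -0.050028·y:
  w_0 = 0.613771·1.0497 + -0.050028·10.7609 = 0.1059  (Visa)
  w_1 = 0.613771·1.6034 + -0.050028·8.9441 = 0.5367  (Starbucks)
  w_2 = 0.613771·1.3710 + -0.050028·15.8896 = 0.0465  (Qualcomm)
  w_3 = 0.613771·1.8510 + -0.050028·15.8033 = 0.3455  (Ford)
  w_4 = 0.613771·2.6513 + -0.050028·33.2203 = -0.0347  (JPMorgan)
Σw_i=1.0000  μᵀw=0.1460
σ²=wᵀΣw=λ₁·μ_p+λ₂ = 0.613771·0.146 + -0.050028 = 0.039583 ≈ 0.0396


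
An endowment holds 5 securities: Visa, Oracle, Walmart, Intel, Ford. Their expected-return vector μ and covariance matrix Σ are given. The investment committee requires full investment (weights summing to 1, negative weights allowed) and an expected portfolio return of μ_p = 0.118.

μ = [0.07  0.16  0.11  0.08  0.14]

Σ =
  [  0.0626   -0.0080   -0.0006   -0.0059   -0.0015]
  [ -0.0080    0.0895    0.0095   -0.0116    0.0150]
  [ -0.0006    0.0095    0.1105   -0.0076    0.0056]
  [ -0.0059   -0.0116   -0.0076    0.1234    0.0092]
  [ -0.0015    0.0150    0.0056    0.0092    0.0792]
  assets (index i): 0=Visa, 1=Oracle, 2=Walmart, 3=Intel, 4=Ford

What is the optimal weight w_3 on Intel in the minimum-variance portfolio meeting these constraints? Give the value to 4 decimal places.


x=Σ⁻¹μ = [1.4556  1.7158  0.8466  0.8334  1.3136]
y=Σ⁻¹𝟙 = [18.7077  11.7357  8.3697  9.9451  9.0109]
a=μᵀx=0.720128  b=𝟙ᵀx=6.165052  c=𝟙ᵀy=57.769065  D=ac−b²=3.593263
λ₁=(c·0.118−b)/D = (57.769065·0.118−6.165052)/3.593263 = 0.181367
λ₂=(a−b·0.118)/D = (0.720128−6.165052·0.118)/3.593263 = -0.002045
w* = 0.181367·x + -0.002045·y:
  w_0 = 0.181367·1.4556 + -0.002045·18.7077 = 0.2257  (Visa)
  w_1 = 0.181367·1.7158 + -0.002045·11.7357 = 0.2872  (Oracle)
  w_2 = 0.181367·0.8466 + -0.002045·8.3697 = 0.1364  (Walmart)
  w_3 = 0.181367·0.8334 + -0.002045·9.9451 = 0.1308  (Intel)
  w_4 = 0.181367·1.3136 + -0.002045·9.0109 = 0.2198  (Ford)
Σw_i=1.0000  μᵀw=0.1180
σ²=wᵀΣw=λ₁·μ_p+λ₂ = 0.181367·0.118 + -0.002045 = 0.019356 ≈ 0.0194

0.1308


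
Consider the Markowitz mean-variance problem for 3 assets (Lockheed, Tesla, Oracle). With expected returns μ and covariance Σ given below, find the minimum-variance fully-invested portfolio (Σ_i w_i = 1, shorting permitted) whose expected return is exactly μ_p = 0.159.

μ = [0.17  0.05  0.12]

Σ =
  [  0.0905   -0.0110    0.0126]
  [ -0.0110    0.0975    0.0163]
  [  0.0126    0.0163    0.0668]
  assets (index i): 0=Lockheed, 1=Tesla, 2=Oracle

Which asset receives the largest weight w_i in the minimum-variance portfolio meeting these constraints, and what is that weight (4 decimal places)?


u=Σ⁻¹μ = [1.7497  0.4849  1.3481]
v=Σ⁻¹𝟙 = [10.7569  9.7023  10.5736]
a=μᵀu=0.483459  b=𝟙ᵀu=3.582617  c=𝟙ᵀv=31.032793  D=ac−b²=2.167946
λ₁=(c·0.159−b)/D = (31.032793·0.159−3.582617)/2.167946 = 0.623446
λ₂=(a−b·0.159)/D = (0.483459−3.582617·0.159)/2.167946 = -0.039750
w* = 0.623446·u + -0.039750·v:
  w_0 = 0.623446·1.7497 + -0.039750·10.7569 = 0.6633  (Lockheed)
  w_1 = 0.623446·0.4849 + -0.039750·9.7023 = -0.0834  (Tesla)
  w_2 = 0.623446·1.3481 + -0.039750·10.5736 = 0.4201  (Oracle)
Σw_i=1.0000  μᵀw=0.1590
σ²=wᵀΣw=λ₁·μ_p+λ₂ = 0.623446·0.159 + -0.039750 = 0.059377 ≈ 0.0594

Lockheed (0.6633)


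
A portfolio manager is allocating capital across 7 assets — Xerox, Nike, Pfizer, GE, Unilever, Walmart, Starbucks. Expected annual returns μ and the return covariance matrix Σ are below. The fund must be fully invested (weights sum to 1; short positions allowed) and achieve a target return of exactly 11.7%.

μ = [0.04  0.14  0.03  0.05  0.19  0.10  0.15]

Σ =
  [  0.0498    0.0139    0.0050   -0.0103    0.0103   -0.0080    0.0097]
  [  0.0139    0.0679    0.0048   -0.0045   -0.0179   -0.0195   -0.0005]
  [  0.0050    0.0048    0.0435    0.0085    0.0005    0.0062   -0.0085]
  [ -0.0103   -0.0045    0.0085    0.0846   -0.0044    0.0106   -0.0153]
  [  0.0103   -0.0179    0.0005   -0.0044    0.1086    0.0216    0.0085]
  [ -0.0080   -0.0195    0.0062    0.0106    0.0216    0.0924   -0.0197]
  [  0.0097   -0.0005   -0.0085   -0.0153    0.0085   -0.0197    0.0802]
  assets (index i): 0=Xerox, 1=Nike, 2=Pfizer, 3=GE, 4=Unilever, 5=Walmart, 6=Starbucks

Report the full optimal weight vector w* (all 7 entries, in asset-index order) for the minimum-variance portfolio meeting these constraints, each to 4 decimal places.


p=Σ⁻¹μ = [-0.5058  3.1777  0.4172  0.9785  1.8441  1.6476  2.3915]
q=Σ⁻¹𝟙 = [13.6553  17.9587  17.9953  14.4388  6.8762  15.2931  18.6187]
a=μᵀp=1.359949  b=𝟙ᵀp=9.950819  c=𝟙ᵀq=104.836068  D=ac−b²=43.552915
λ₁=(c·0.117−b)/D = (104.836068·0.117−9.950819)/43.552915 = 0.053154
λ₂=(a−b·0.117)/D = (1.359949−9.950819·0.117)/43.552915 = 0.004493
w* = 0.053154·p + 0.004493·q:
  w_0 = 0.053154·-0.5058 + 0.004493·13.6553 = 0.0345  (Xerox)
  w_1 = 0.053154·3.1777 + 0.004493·17.9587 = 0.2496  (Nike)
  w_2 = 0.053154·0.4172 + 0.004493·17.9953 = 0.1030  (Pfizer)
  w_3 = 0.053154·0.9785 + 0.004493·14.4388 = 0.1169  (GE)
  w_4 = 0.053154·1.8441 + 0.004493·6.8762 = 0.1289  (Unilever)
  w_5 = 0.053154·1.6476 + 0.004493·15.2931 = 0.1563  (Walmart)
  w_6 = 0.053154·2.3915 + 0.004493·18.6187 = 0.2108  (Starbucks)
Σw_i=1.0000  μᵀw=0.1170
σ²=wᵀΣw=λ₁·μ_p+λ₂ = 0.053154·0.117 + 0.004493 = 0.010712 ≈ 0.0107

0.0345  0.2496  0.1030  0.1169  0.1289  0.1563  0.2108


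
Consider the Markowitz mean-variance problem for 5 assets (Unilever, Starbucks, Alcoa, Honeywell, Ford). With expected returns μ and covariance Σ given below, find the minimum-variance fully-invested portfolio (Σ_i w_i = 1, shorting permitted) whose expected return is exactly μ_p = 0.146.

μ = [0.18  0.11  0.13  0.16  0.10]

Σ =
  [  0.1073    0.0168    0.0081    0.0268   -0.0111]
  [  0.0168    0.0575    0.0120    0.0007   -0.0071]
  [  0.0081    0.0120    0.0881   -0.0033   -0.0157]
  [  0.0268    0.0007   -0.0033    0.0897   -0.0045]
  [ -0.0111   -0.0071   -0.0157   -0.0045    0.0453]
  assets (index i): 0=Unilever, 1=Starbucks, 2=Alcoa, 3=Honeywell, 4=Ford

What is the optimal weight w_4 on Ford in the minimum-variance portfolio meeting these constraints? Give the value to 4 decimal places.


x=Σ⁻¹μ = [1.2483  1.5839  1.8417  1.6449  3.5633]
y=Σ⁻¹𝟙 = [6.1587  16.3747  14.7514  11.3481  32.3904]
a=μᵀx=1.257867  b=𝟙ᵀx=9.882185  c=𝟙ᵀy=81.023201  D=ac−b²=4.258857
λ₁=(c·0.146−b)/D = (81.023201·0.146−9.882185)/4.258857 = 0.457212
λ₂=(a−b·0.146)/D = (1.257867−9.882185·0.146)/4.258857 = -0.043423
w* = 0.457212·x + -0.043423·y:
  w_0 = 0.457212·1.2483 + -0.043423·6.1587 = 0.3033  (Unilever)
  w_1 = 0.457212·1.5839 + -0.043423·16.3747 = 0.0132  (Starbucks)
  w_2 = 0.457212·1.8417 + -0.043423·14.7514 = 0.2015  (Alcoa)
  w_3 = 0.457212·1.6449 + -0.043423·11.3481 = 0.2593  (Honeywell)
  w_4 = 0.457212·3.5633 + -0.043423·32.3904 = 0.2227  (Ford)
Σw_i=1.0000  μᵀw=0.1460
σ²=wᵀΣw=λ₁·μ_p+λ₂ = 0.457212·0.146 + -0.043423 = 0.023330 ≈ 0.0233

0.2227


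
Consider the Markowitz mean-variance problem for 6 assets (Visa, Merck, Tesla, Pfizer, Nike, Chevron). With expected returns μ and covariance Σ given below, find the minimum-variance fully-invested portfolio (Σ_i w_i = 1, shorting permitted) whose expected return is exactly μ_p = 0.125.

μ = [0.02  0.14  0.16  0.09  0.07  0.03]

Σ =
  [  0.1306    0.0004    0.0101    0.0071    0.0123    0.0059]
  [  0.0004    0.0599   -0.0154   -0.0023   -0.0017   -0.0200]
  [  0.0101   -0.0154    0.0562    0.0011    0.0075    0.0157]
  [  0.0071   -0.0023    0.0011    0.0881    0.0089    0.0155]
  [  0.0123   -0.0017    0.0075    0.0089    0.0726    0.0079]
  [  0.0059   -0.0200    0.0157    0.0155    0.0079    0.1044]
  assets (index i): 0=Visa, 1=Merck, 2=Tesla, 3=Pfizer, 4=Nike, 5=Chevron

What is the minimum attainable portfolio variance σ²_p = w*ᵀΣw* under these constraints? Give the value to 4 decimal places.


0.0137

p=Σ⁻¹μ = [-0.2579  3.4084  3.6733  0.9911  0.5636  0.2127]
q=Σ⁻¹𝟙 = [4.2408  25.4847  20.0093  8.8497  9.5016  9.1791]
a=μᵀp=1.194774  b=𝟙ᵀp=8.591126  c=𝟙ᵀq=77.265223  D=ac−b²=18.507019
λ₁=(c·0.125−b)/D = (77.265223·0.125−8.591126)/18.507019 = 0.057655
λ₂=(a−b·0.125)/D = (1.194774−8.591126·0.125)/18.507019 = 0.006532
w* = 0.057655·p + 0.006532·q:
  w_0 = 0.057655·-0.2579 + 0.006532·4.2408 = 0.0128  (Visa)
  w_1 = 0.057655·3.4084 + 0.006532·25.4847 = 0.3630  (Merck)
  w_2 = 0.057655·3.6733 + 0.006532·20.0093 = 0.3425  (Tesla)
  w_3 = 0.057655·0.9911 + 0.006532·8.8497 = 0.1149  (Pfizer)
  w_4 = 0.057655·0.5636 + 0.006532·9.5016 = 0.0946  (Nike)
  w_5 = 0.057655·0.2127 + 0.006532·9.1791 = 0.0722  (Chevron)
Σw_i=1.0000  μᵀw=0.1250
σ²=wᵀΣw=λ₁·μ_p+λ₂ = 0.057655·0.125 + 0.006532 = 0.013739 ≈ 0.0137


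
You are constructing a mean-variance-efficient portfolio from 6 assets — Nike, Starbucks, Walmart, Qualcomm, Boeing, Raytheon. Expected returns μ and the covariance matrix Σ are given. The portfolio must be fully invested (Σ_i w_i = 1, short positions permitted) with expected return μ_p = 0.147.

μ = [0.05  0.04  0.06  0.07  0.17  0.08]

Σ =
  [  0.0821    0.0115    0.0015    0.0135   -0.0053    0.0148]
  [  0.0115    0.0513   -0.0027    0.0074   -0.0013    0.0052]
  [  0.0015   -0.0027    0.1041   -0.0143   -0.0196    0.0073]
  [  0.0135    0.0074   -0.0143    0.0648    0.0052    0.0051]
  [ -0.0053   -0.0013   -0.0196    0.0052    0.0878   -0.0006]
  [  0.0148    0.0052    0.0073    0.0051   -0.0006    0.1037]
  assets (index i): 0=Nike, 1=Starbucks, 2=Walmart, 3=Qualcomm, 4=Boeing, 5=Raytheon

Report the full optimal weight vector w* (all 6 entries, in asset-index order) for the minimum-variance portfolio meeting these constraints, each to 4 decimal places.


u=Σ⁻¹μ = [0.3829  0.6100  1.0833  0.9514  2.1578  0.5757]
v=Σ⁻¹𝟙 = [7.2156  16.4028  14.0682  13.5111  14.4508  6.2197]
a=μᵀu=0.588012  b=𝟙ᵀu=5.760973  c=𝟙ᵀv=71.868274  D=ac−b²=9.070588
λ₁=(c·0.147−b)/D = (71.868274·0.147−5.760973)/9.070588 = 0.529587
λ₂=(a−b·0.147)/D = (0.588012−5.760973·0.147)/9.070588 = -0.028537
w* = 0.529587·u + -0.028537·v:
  w_0 = 0.529587·0.3829 + -0.028537·7.2156 = -0.0032  (Nike)
  w_1 = 0.529587·0.6100 + -0.028537·16.4028 = -0.1450  (Starbucks)
  w_2 = 0.529587·1.0833 + -0.028537·14.0682 = 0.1722  (Walmart)
  w_3 = 0.529587·0.9514 + -0.028537·13.5111 = 0.1183  (Qualcomm)
  w_4 = 0.529587·2.1578 + -0.028537·14.4508 = 0.7303  (Boeing)
  w_5 = 0.529587·0.5757 + -0.028537·6.2197 = 0.1274  (Raytheon)
Σw_i=1.0000  μᵀw=0.1470
σ²=wᵀΣw=λ₁·μ_p+λ₂ = 0.529587·0.147 + -0.028537 = 0.049312 ≈ 0.0493

-0.0032  -0.1450  0.1722  0.1183  0.7303  0.1274


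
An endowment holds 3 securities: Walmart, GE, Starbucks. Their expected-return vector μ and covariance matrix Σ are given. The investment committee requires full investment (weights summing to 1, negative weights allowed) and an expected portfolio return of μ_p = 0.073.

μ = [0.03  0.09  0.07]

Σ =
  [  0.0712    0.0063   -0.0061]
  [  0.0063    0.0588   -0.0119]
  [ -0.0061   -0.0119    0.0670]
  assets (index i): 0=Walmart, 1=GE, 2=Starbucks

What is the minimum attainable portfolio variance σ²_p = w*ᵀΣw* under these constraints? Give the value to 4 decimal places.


0.0200

p=Σ⁻¹μ = [0.3841  1.7717  1.3944]
q=Σ⁻¹𝟙 = [14.0053  19.4853  19.6613]
a=μᵀp=0.268580  b=𝟙ᵀp=3.550128  c=𝟙ᵀq=53.151903  D=ac−b²=1.672143
λ₁=(c·0.073−b)/D = (53.151903·0.073−3.550128)/1.672143 = 0.197328
λ₂=(a−b·0.073)/D = (0.268580−3.550128·0.073)/1.672143 = 0.005634
w* = 0.197328·p + 0.005634·q:
  w_0 = 0.197328·0.3841 + 0.005634·14.0053 = 0.1547  (Walmart)
  w_1 = 0.197328·1.7717 + 0.005634·19.4853 = 0.4594  (GE)
  w_2 = 0.197328·1.3944 + 0.005634·19.6613 = 0.3859  (Starbucks)
Σw_i=1.0000  μᵀw=0.0730
σ²=wᵀΣw=λ₁·μ_p+λ₂ = 0.197328·0.073 + 0.005634 = 0.020039 ≈ 0.0200


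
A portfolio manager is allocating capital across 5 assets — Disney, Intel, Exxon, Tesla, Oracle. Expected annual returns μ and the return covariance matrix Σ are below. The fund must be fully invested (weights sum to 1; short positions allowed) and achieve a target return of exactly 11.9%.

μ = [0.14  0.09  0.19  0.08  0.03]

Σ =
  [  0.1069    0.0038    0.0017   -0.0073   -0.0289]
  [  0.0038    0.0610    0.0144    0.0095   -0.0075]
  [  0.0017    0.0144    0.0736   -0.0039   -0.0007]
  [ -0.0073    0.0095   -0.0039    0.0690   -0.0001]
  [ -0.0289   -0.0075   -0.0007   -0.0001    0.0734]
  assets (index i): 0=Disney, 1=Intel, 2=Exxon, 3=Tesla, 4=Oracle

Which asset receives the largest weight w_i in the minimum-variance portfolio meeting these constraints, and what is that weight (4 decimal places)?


Exxon (0.3053)

p=Σ⁻¹μ = [1.6518  0.7129  2.4879  1.3783  1.1575]
q=Σ⁻¹𝟙 = [15.4573  12.9286  11.6986  15.0400  21.1631]
a=μᵀp=0.913108  b=𝟙ᵀp=7.388439  c=𝟙ᵀq=76.287724  D=ac−b²=15.069921
λ₁=(c·0.119−b)/D = (76.287724·0.119−7.388439)/15.069921 = 0.112131
λ₂=(a−b·0.119)/D = (0.913108−7.388439·0.119)/15.069921 = 0.002248
w* = 0.112131·p + 0.002248·q:
  w_0 = 0.112131·1.6518 + 0.002248·15.4573 = 0.2200  (Disney)
  w_1 = 0.112131·0.7129 + 0.002248·12.9286 = 0.1090  (Intel)
  w_2 = 0.112131·2.4879 + 0.002248·11.6986 = 0.3053  (Exxon)
  w_3 = 0.112131·1.3783 + 0.002248·15.0400 = 0.1884  (Tesla)
  w_4 = 0.112131·1.1575 + 0.002248·21.1631 = 0.1774  (Oracle)
Σw_i=1.0000  μᵀw=0.1190
σ²=wᵀΣw=λ₁·μ_p+λ₂ = 0.112131·0.119 + 0.002248 = 0.015592 ≈ 0.0156


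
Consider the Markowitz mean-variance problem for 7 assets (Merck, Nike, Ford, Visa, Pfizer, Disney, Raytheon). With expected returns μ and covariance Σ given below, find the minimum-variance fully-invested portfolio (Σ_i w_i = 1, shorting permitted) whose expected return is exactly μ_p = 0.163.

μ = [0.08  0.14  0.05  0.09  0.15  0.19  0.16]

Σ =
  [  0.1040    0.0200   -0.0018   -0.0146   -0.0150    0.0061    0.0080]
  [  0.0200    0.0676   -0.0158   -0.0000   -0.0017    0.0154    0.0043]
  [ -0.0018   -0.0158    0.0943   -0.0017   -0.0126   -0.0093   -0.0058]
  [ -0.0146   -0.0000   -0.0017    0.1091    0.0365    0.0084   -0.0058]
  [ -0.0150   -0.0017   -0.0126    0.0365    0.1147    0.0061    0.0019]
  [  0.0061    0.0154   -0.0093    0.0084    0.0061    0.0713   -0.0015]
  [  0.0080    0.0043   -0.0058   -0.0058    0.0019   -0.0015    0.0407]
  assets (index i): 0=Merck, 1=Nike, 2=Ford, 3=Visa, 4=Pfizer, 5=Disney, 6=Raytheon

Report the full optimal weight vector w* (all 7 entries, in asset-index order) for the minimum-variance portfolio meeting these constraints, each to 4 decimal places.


x=Σ⁻¹μ = [0.2869  1.5464  1.4461  0.5240  1.1650  2.4182  4.0269]
y=Σ⁻¹𝟙 = [7.1561  12.4957  16.7848  8.1391  8.0445  11.7918  25.4541]
a=μᵀx=1.637417  b=𝟙ᵀx=11.413407  c=𝟙ᵀy=89.866017  D=ac−b²=16.882273
λ₁=(c·0.163−b)/D = (89.866017·0.163−11.413407)/16.882273 = 0.191607
λ₂=(a−b·0.163)/D = (1.637417−11.413407·0.163)/16.882273 = -0.013207
w* = 0.191607·x + -0.013207·y:
  w_0 = 0.191607·0.2869 + -0.013207·7.1561 = -0.0395  (Merck)
  w_1 = 0.191607·1.5464 + -0.013207·12.4957 = 0.1313  (Nike)
  w_2 = 0.191607·1.4461 + -0.013207·16.7848 = 0.0554  (Ford)
  w_3 = 0.191607·0.5240 + -0.013207·8.1391 = -0.0071  (Visa)
  w_4 = 0.191607·1.1650 + -0.013207·8.0445 = 0.1170  (Pfizer)
  w_5 = 0.191607·2.4182 + -0.013207·11.7918 = 0.3076  (Disney)
  w_6 = 0.191607·4.0269 + -0.013207·25.4541 = 0.4354  (Raytheon)
Σw_i=1.0000  μᵀw=0.1630
σ²=wᵀΣw=λ₁·μ_p+λ₂ = 0.191607·0.163 + -0.013207 = 0.018025 ≈ 0.0180

-0.0395  0.1313  0.0554  -0.0071  0.1170  0.3076  0.4354


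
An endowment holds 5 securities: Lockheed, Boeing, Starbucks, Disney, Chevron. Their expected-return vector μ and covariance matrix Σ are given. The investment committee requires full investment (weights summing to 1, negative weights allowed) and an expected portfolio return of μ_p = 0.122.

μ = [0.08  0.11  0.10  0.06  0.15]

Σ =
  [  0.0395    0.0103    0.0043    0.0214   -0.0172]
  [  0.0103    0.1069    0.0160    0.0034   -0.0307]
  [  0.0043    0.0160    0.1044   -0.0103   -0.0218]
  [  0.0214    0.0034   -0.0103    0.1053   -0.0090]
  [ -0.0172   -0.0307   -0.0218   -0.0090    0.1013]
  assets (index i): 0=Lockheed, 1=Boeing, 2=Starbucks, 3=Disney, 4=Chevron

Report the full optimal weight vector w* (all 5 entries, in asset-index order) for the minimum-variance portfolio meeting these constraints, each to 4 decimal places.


x=Σ⁻¹μ = [2.4776  1.3428  1.2302  0.3660  2.6056]
y=Σ⁻¹𝟙 = [26.6665  10.7770  11.8301  6.6645  20.8035]
a=μᵀx=0.881740  b=𝟙ᵀx=8.022199  c=𝟙ᵀy=76.741651  D=ac−b²=3.310476
λ₁=(c·0.122−b)/D = (76.741651·0.122−8.022199)/3.310476 = 0.404861
λ₂=(a−b·0.122)/D = (0.881740−8.022199·0.122)/3.310476 = -0.029291
w* = 0.404861·x + -0.029291·y:
  w_0 = 0.404861·2.4776 + -0.029291·26.6665 = 0.2220  (Lockheed)
  w_1 = 0.404861·1.3428 + -0.029291·10.7770 = 0.2280  (Boeing)
  w_2 = 0.404861·1.2302 + -0.029291·11.8301 = 0.1515  (Starbucks)
  w_3 = 0.404861·0.3660 + -0.029291·6.6645 = -0.0470  (Disney)
  w_4 = 0.404861·2.6056 + -0.029291·20.8035 = 0.4456  (Chevron)
Σw_i=1.0000  μᵀw=0.1220
σ²=wᵀΣw=λ₁·μ_p+λ₂ = 0.404861·0.122 + -0.029291 = 0.020102 ≈ 0.0201

0.2220  0.2280  0.1515  -0.0470  0.4456


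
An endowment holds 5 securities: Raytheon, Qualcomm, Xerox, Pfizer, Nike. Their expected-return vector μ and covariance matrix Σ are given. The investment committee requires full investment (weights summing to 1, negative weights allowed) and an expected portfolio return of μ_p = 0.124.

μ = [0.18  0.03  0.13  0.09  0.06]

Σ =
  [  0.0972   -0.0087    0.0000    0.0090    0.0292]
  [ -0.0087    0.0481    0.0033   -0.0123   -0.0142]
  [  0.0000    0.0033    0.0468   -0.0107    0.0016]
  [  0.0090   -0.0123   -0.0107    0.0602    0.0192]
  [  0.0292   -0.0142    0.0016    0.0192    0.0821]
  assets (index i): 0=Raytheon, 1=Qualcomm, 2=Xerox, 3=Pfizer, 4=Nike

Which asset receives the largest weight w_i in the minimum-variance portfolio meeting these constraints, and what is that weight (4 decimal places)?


x=Σ⁻¹μ = [1.8459  1.1992  3.1870  2.1185  -0.2758]
y=Σ⁻¹𝟙 = [8.2253  28.9633  24.2787  22.9261  8.4296]
a=μᵀx=0.956665  b=𝟙ᵀx=8.074816  c=𝟙ᵀy=92.823033  D=ac−b²=23.597916
λ₁=(c·0.124−b)/D = (92.823033·0.124−8.074816)/23.597916 = 0.145574
λ₂=(a−b·0.124)/D = (0.956665−8.074816·0.124)/23.597916 = -0.001891
w* = 0.145574·x + -0.001891·y:
  w_0 = 0.145574·1.8459 + -0.001891·8.2253 = 0.2532  (Raytheon)
  w_1 = 0.145574·1.1992 + -0.001891·28.9633 = 0.1198  (Qualcomm)
  w_2 = 0.145574·3.1870 + -0.001891·24.2787 = 0.4180  (Xerox)
  w_3 = 0.145574·2.1185 + -0.001891·22.9261 = 0.2651  (Pfizer)
  w_4 = 0.145574·-0.2758 + -0.001891·8.4296 = -0.0561  (Nike)
Σw_i=1.0000  μᵀw=0.1240
σ²=wᵀΣw=λ₁·μ_p+λ₂ = 0.145574·0.124 + -0.001891 = 0.016161 ≈ 0.0162

Xerox (0.4180)


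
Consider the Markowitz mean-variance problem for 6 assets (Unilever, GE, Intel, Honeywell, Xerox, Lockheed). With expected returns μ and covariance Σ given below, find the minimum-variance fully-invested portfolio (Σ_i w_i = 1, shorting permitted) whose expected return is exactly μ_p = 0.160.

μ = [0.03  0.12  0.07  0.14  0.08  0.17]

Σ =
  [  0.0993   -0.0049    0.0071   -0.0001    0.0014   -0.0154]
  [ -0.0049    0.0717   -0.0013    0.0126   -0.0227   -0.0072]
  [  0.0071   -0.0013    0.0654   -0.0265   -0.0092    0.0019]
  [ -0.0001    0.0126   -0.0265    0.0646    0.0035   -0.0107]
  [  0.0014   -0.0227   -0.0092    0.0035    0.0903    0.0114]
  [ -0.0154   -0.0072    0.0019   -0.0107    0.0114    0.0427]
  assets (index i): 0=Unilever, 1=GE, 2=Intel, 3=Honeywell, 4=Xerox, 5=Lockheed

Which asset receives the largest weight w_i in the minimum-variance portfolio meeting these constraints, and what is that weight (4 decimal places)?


Lockheed (0.6082)

x=Σ⁻¹μ = [1.0334  1.9346  2.4199  3.6129  0.7981  5.2648]
y=Σ⁻¹𝟙 = [14.2049  17.9532  26.1029  27.6455  12.6685  33.9534]
a=μᵀx=1.897210  b=𝟙ᵀx=15.063658  c=𝟙ᵀy=132.528423  D=ac−b²=24.520498
λ₁=(c·0.160−b)/D = (132.528423·0.160−15.063658)/24.520498 = 0.250439
λ₂=(a−b·0.160)/D = (1.897210−15.063658·0.160)/24.520498 = -0.020920
w* = 0.250439·x + -0.020920·y:
  w_0 = 0.250439·1.0334 + -0.020920·14.2049 = -0.0384  (Unilever)
  w_1 = 0.250439·1.9346 + -0.020920·17.9532 = 0.1089  (GE)
  w_2 = 0.250439·2.4199 + -0.020920·26.1029 = 0.0599  (Intel)
  w_3 = 0.250439·3.6129 + -0.020920·27.6455 = 0.3265  (Honeywell)
  w_4 = 0.250439·0.7981 + -0.020920·12.6685 = -0.0652  (Xerox)
  w_5 = 0.250439·5.2648 + -0.020920·33.9534 = 0.6082  (Lockheed)
Σw_i=1.0000  μᵀw=0.1600
σ²=wᵀΣw=λ₁·μ_p+λ₂ = 0.250439·0.160 + -0.020920 = 0.019150 ≈ 0.0191


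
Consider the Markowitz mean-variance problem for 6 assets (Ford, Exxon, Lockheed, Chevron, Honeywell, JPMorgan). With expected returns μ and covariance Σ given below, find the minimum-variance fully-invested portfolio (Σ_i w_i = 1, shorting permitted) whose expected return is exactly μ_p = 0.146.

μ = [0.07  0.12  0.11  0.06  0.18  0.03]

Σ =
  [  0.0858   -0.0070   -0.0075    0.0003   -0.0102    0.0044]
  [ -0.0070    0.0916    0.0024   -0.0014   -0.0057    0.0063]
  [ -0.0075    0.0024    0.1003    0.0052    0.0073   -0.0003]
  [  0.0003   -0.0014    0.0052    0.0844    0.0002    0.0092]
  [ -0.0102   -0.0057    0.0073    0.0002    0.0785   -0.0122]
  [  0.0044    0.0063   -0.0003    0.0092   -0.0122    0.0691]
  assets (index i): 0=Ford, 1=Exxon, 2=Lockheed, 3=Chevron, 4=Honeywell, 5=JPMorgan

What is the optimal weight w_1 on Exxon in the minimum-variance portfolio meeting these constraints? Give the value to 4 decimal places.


x=Σ⁻¹μ = [1.2951  1.5130  0.9405  0.6028  2.5741  0.5920]
y=Σ⁻¹𝟙 = [14.6734  12.0266  9.0848  9.8544  16.8468  14.1428]
a=μᵀx=0.892952  b=𝟙ᵀx=7.517617  c=𝟙ᵀy=76.628666  D=ac−b²=11.911161
λ₁=(c·0.146−b)/D = (76.628666·0.146−7.517617)/11.911161 = 0.308129
λ₂=(a−b·0.146)/D = (0.892952−7.517617·0.146)/11.911161 = -0.017179
w* = 0.308129·x + -0.017179·y:
  w_0 = 0.308129·1.2951 + -0.017179·14.6734 = 0.1470  (Ford)
  w_1 = 0.308129·1.5130 + -0.017179·12.0266 = 0.2596  (Exxon)
  w_2 = 0.308129·0.9405 + -0.017179·9.0848 = 0.1337  (Lockheed)
  w_3 = 0.308129·0.6028 + -0.017179·9.8544 = 0.0165  (Chevron)
  w_4 = 0.308129·2.5741 + -0.017179·16.8468 = 0.5038  (Honeywell)
  w_5 = 0.308129·0.5920 + -0.017179·14.1428 = -0.0605  (JPMorgan)
Σw_i=1.0000  μᵀw=0.1460
σ²=wᵀΣw=λ₁·μ_p+λ₂ = 0.308129·0.146 + -0.017179 = 0.027808 ≈ 0.0278

0.2596


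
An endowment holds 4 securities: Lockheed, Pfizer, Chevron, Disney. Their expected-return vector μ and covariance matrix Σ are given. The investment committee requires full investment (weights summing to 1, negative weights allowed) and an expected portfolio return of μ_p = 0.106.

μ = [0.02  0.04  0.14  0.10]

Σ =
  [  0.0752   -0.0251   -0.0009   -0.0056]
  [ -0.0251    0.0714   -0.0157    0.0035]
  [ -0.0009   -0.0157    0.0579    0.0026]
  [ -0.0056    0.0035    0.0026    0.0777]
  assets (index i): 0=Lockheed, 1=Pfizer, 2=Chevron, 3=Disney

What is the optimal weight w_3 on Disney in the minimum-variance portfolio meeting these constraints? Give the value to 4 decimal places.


0.2202

p=Σ⁻¹μ = [0.8586  1.4105  2.7602  1.1930]
q=Σ⁻¹𝟙 = [23.5470  27.0354  24.4052  12.5326]
a=μᵀp=0.579322  b=𝟙ᵀp=6.222354  c=𝟙ᵀq=87.520313  D=ac−b²=11.984735
λ₁=(c·0.106−b)/D = (87.520313·0.106−6.222354)/11.984735 = 0.254891
λ₂=(a−b·0.106)/D = (0.579322−6.222354·0.106)/11.984735 = -0.006696
w* = 0.254891·p + -0.006696·q:
  w_0 = 0.254891·0.8586 + -0.006696·23.5470 = 0.0612  (Lockheed)
  w_1 = 0.254891·1.4105 + -0.006696·27.0354 = 0.1785  (Pfizer)
  w_2 = 0.254891·2.7602 + -0.006696·24.4052 = 0.5401  (Chevron)
  w_3 = 0.254891·1.1930 + -0.006696·12.5326 = 0.2202  (Disney)
Σw_i=1.0000  μᵀw=0.1060
σ²=wᵀΣw=λ₁·μ_p+λ₂ = 0.254891·0.106 + -0.006696 = 0.020323 ≈ 0.0203


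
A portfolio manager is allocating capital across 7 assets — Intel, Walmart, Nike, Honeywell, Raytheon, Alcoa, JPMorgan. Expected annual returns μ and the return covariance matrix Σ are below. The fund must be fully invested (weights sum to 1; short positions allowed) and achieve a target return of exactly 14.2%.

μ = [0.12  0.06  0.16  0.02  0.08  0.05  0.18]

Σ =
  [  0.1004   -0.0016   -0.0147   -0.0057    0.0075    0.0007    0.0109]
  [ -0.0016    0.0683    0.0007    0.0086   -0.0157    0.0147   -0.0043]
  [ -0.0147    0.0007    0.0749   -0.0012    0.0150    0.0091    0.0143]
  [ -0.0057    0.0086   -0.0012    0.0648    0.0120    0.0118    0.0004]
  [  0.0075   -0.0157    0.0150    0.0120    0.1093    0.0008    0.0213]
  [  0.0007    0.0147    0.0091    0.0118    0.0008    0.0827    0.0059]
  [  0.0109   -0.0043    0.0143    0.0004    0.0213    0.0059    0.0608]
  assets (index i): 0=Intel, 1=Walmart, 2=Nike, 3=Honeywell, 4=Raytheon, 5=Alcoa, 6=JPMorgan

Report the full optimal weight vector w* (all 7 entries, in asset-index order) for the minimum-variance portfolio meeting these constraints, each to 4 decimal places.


0.1850  0.1427  0.2905  0.0318  -0.0007  -0.0082  0.3588

u=Σ⁻¹μ = [1.2532  1.0078  1.9241  0.3006  0.0377  -0.0071  2.3401]
v=Σ⁻¹𝟙 = [11.1107  13.8259  11.9202  12.7198  5.3242  5.6393  10.1336]
a=μᵀu=0.948598  b=𝟙ᵀu=6.856411  c=𝟙ᵀv=70.673712  D=ac−b²=20.030597
λ₁=(c·0.142−b)/D = (70.673712·0.142−6.856411)/20.030597 = 0.158720
λ₂=(a−b·0.142)/D = (0.948598−6.856411·0.142)/20.030597 = -0.001249
w* = 0.158720·u + -0.001249·v:
  w_0 = 0.158720·1.2532 + -0.001249·11.1107 = 0.1850  (Intel)
  w_1 = 0.158720·1.0078 + -0.001249·13.8259 = 0.1427  (Walmart)
  w_2 = 0.158720·1.9241 + -0.001249·11.9202 = 0.2905  (Nike)
  w_3 = 0.158720·0.3006 + -0.001249·12.7198 = 0.0318  (Honeywell)
  w_4 = 0.158720·0.0377 + -0.001249·5.3242 = -0.0007  (Raytheon)
  w_5 = 0.158720·-0.0071 + -0.001249·5.6393 = -0.0082  (Alcoa)
  w_6 = 0.158720·2.3401 + -0.001249·10.1336 = 0.3588  (JPMorgan)
Σw_i=1.0000  μᵀw=0.1420
σ²=wᵀΣw=λ₁·μ_p+λ₂ = 0.158720·0.142 + -0.001249 = 0.021290 ≈ 0.0213


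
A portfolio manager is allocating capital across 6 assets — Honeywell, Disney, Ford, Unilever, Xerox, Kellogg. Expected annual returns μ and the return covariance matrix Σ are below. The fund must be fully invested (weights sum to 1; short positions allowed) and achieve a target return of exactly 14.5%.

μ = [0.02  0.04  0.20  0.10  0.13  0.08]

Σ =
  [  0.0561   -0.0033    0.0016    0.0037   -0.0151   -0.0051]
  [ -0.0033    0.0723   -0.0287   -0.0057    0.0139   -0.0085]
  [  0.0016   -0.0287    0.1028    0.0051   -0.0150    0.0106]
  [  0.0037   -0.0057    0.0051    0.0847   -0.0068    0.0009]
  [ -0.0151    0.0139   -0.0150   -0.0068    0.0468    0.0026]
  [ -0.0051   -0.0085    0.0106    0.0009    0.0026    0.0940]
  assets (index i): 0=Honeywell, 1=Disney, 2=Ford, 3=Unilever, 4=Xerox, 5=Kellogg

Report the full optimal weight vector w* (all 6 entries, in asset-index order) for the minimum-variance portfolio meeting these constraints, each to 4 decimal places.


0.0093  0.0416  0.3497  0.1328  0.4521  0.0145

p=Σ⁻¹μ = [1.3634  1.1019  2.6736  1.3417  3.9088  0.6022]
q=Σ⁻¹𝟙 = [26.9970  18.1447  17.2026  13.2284  31.5244  10.8053]
a=μᵀp=1.296563  b=𝟙ᵀp=10.991672  c=𝟙ᵀq=117.902358  D=ac−b²=32.050963
λ₁=(c·0.145−b)/D = (117.902358·0.145−10.991672)/32.050963 = 0.190452
λ₂=(a−b·0.145)/D = (1.296563−10.991672·0.145)/32.050963 = -0.009274
w* = 0.190452·p + -0.009274·q:
  w_0 = 0.190452·1.3634 + -0.009274·26.9970 = 0.0093  (Honeywell)
  w_1 = 0.190452·1.1019 + -0.009274·18.1447 = 0.0416  (Disney)
  w_2 = 0.190452·2.6736 + -0.009274·17.2026 = 0.3497  (Ford)
  w_3 = 0.190452·1.3417 + -0.009274·13.2284 = 0.1328  (Unilever)
  w_4 = 0.190452·3.9088 + -0.009274·31.5244 = 0.4521  (Xerox)
  w_5 = 0.190452·0.6022 + -0.009274·10.8053 = 0.0145  (Kellogg)
Σw_i=1.0000  μᵀw=0.1450
σ²=wᵀΣw=λ₁·μ_p+λ₂ = 0.190452·0.145 + -0.009274 = 0.018342 ≈ 0.0183


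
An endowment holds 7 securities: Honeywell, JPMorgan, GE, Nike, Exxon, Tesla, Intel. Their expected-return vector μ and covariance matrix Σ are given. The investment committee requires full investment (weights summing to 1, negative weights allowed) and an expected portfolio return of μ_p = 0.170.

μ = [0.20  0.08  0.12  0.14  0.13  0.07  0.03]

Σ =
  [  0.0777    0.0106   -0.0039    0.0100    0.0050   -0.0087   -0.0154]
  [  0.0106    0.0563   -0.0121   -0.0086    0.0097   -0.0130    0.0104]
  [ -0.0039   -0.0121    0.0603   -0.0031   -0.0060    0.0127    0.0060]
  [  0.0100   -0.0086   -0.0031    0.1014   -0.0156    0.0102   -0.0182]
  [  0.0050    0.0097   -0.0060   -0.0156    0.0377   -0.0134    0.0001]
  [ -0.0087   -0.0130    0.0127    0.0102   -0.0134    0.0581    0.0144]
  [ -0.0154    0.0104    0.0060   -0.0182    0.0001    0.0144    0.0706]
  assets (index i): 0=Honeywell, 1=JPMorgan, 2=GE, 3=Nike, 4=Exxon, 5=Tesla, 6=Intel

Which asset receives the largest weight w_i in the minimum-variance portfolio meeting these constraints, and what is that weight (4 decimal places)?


p=Σ⁻¹μ = [2.2957  1.3407  2.5188  1.9928  4.6876  1.8707  0.6396]
q=Σ⁻¹𝟙 = [11.5444  18.6424  19.9630  16.7566  37.9377  21.5548  12.1093]
a=μᵀp=1.907146  b=𝟙ᵀp=15.345772  c=𝟙ᵀq=138.508157  D=ac−b²=28.662595
λ₁=(c·0.170−b)/D = (138.508157·0.170−15.345772)/28.662595 = 0.286109
λ₂=(a−b·0.170)/D = (1.907146−15.345772·0.170)/28.662595 = -0.024479
w* = 0.286109·p + -0.024479·q:
  w_0 = 0.286109·2.2957 + -0.024479·11.5444 = 0.3742  (Honeywell)
  w_1 = 0.286109·1.3407 + -0.024479·18.6424 = -0.0728  (JPMorgan)
  w_2 = 0.286109·2.5188 + -0.024479·19.9630 = 0.2320  (GE)
  w_3 = 0.286109·1.9928 + -0.024479·16.7566 = 0.1600  (Nike)
  w_4 = 0.286109·4.6876 + -0.024479·37.9377 = 0.4125  (Exxon)
  w_5 = 0.286109·1.8707 + -0.024479·21.5548 = 0.0076  (Tesla)
  w_6 = 0.286109·0.6396 + -0.024479·12.1093 = -0.1134  (Intel)
Σw_i=1.0000  μᵀw=0.1700
σ²=wᵀΣw=λ₁·μ_p+λ₂ = 0.286109·0.170 + -0.024479 = 0.024159 ≈ 0.0242

Exxon (0.4125)


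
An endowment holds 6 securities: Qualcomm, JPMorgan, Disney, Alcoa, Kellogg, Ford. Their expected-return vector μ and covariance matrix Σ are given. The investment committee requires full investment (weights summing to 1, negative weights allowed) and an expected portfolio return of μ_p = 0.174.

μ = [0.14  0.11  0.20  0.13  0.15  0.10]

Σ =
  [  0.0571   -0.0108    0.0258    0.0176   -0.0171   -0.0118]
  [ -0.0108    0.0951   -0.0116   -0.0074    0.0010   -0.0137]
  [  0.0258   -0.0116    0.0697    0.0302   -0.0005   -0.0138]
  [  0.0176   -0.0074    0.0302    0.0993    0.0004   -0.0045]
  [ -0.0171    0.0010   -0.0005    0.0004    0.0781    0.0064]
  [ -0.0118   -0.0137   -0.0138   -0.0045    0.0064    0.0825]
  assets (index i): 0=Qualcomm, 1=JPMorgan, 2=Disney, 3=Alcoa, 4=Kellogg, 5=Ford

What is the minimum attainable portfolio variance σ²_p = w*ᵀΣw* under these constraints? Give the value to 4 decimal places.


0.0280

x=Σ⁻¹μ = [2.7758  2.0964  2.5163  0.2990  2.3347  2.2134]
y=Σ⁻¹𝟙 = [23.4153  17.3992  10.3661  4.8649  16.1841  19.1035]
a=μᵀx=1.732898  b=𝟙ᵀx=12.235666  c=𝟙ᵀy=91.333021  D=ac−b²=8.559274
λ₁=(c·0.174−b)/D = (91.333021·0.174−12.235666)/8.559274 = 0.427172
λ₂=(a−b·0.174)/D = (1.732898−12.235666·0.174)/8.559274 = -0.046278
w* = 0.427172·x + -0.046278·y:
  w_0 = 0.427172·2.7758 + -0.046278·23.4153 = 0.1021  (Qualcomm)
  w_1 = 0.427172·2.0964 + -0.046278·17.3992 = 0.0903  (JPMorgan)
  w_2 = 0.427172·2.5163 + -0.046278·10.3661 = 0.5951  (Disney)
  w_3 = 0.427172·0.2990 + -0.046278·4.8649 = -0.0974  (Alcoa)
  w_4 = 0.427172·2.3347 + -0.046278·16.1841 = 0.2484  (Kellogg)
  w_5 = 0.427172·2.2134 + -0.046278·19.1035 = 0.0614  (Ford)
Σw_i=1.0000  μᵀw=0.1740
σ²=wᵀΣw=λ₁·μ_p+λ₂ = 0.427172·0.174 + -0.046278 = 0.028050 ≈ 0.0280


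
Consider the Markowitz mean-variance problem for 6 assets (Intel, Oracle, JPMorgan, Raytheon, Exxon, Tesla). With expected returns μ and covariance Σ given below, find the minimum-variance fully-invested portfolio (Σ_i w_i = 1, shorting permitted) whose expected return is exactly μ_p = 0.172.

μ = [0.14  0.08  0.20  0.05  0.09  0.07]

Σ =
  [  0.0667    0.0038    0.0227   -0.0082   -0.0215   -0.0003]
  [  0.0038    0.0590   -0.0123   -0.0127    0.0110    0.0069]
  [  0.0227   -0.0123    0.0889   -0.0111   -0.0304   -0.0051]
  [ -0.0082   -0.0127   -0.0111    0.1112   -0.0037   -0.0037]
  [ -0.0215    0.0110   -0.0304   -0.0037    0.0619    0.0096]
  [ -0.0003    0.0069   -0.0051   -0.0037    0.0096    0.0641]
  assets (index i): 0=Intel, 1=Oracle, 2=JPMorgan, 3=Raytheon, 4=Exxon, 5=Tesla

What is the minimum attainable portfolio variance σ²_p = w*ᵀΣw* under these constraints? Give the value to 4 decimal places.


p=Σ⁻¹μ = [2.1938  1.4218  3.2953  1.2456  3.5393  0.7533]
q=Σ⁻¹𝟙 = [18.0607  16.8359  21.5817  15.7738  29.0951  12.1430]
a=μᵀp=1.513473  b=𝟙ᵀp=12.448974  c=𝟙ᵀq=113.490280  D=ac−b²=16.787515
λ₁=(c·0.172−b)/D = (113.490280·0.172−12.448974)/16.787515 = 0.421227
λ₂=(a−b·0.172)/D = (1.513473−12.448974·0.172)/16.787515 = -0.037394
w* = 0.421227·p + -0.037394·q:
  w_0 = 0.421227·2.1938 + -0.037394·18.0607 = 0.2487  (Intel)
  w_1 = 0.421227·1.4218 + -0.037394·16.8359 = -0.0307  (Oracle)
  w_2 = 0.421227·3.2953 + -0.037394·21.5817 = 0.5810  (JPMorgan)
  w_3 = 0.421227·1.2456 + -0.037394·15.7738 = -0.0652  (Raytheon)
  w_4 = 0.421227·3.5393 + -0.037394·29.0951 = 0.4029  (Exxon)
  w_5 = 0.421227·0.7533 + -0.037394·12.1430 = -0.1368  (Tesla)
Σw_i=1.0000  μᵀw=0.1720
σ²=wᵀΣw=λ₁·μ_p+λ₂ = 0.421227·0.172 + -0.037394 = 0.035057 ≈ 0.0351

0.0351


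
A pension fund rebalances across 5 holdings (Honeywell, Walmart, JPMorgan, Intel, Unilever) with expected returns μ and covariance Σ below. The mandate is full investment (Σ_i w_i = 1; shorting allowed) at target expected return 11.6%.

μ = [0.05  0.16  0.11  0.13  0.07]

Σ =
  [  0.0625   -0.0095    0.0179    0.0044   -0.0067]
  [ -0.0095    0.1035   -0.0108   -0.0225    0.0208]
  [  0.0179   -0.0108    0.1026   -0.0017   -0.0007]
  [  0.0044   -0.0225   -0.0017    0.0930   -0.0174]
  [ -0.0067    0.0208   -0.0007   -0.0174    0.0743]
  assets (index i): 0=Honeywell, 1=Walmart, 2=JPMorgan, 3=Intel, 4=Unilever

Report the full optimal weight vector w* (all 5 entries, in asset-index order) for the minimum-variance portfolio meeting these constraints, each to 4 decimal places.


p=Σ⁻¹μ = [0.7168  1.9921  1.1970  2.0435  0.9389]
q=Σ⁻¹𝟙 = [15.9210  12.4448  8.6484  16.0205  15.2440]
a=μᵀp=0.817625  b=𝟙ᵀp=6.888282  c=𝟙ᵀq=68.278675  D=ac−b²=8.377933
λ₁=(c·0.116−b)/D = (68.278675·0.116−6.888282)/8.377933 = 0.123186
λ₂=(a−b·0.116)/D = (0.817625−6.888282·0.116)/8.377933 = 0.002218
w* = 0.123186·p + 0.002218·q:
  w_0 = 0.123186·0.7168 + 0.002218·15.9210 = 0.1236  (Honeywell)
  w_1 = 0.123186·1.9921 + 0.002218·12.4448 = 0.2730  (Walmart)
  w_2 = 0.123186·1.1970 + 0.002218·8.6484 = 0.1666  (JPMorgan)
  w_3 = 0.123186·2.0435 + 0.002218·16.0205 = 0.2873  (Intel)
  w_4 = 0.123186·0.9389 + 0.002218·15.2440 = 0.1495  (Unilever)
Σw_i=1.0000  μᵀw=0.1160
σ²=wᵀΣw=λ₁·μ_p+λ₂ = 0.123186·0.116 + 0.002218 = 0.016508 ≈ 0.0165

0.1236  0.2730  0.1666  0.2873  0.1495


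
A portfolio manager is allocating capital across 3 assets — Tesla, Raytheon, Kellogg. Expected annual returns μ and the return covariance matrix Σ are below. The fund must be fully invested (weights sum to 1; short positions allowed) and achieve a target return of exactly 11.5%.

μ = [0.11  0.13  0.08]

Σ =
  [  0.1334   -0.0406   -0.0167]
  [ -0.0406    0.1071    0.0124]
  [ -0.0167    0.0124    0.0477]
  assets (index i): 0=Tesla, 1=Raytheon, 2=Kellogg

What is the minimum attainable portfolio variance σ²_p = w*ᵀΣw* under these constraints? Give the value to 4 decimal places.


g=Σ⁻¹μ = [1.5329  1.5864  1.8014]
h=Σ⁻¹𝟙 = [13.9988  12.0106  22.7432]
a=μᵀg=0.518961  b=𝟙ᵀg=4.920702  c=𝟙ᵀh=48.752582  D=ac−b²=1.087380
λ₁=(c·0.115−b)/D = (48.752582·0.115−4.920702)/1.087380 = 0.630732
λ₂=(a−b·0.115)/D = (0.518961−4.920702·0.115)/1.087380 = -0.043149
w* = 0.630732·g + -0.043149·h:
  w_0 = 0.630732·1.5329 + -0.043149·13.9988 = 0.3628  (Tesla)
  w_1 = 0.630732·1.5864 + -0.043149·12.0106 = 0.4823  (Raytheon)
  w_2 = 0.630732·1.8014 + -0.043149·22.7432 = 0.1549  (Kellogg)
Σw_i=1.0000  μᵀw=0.1150
σ²=wᵀΣw=λ₁·μ_p+λ₂ = 0.630732·0.115 + -0.043149 = 0.029385 ≈ 0.0294

0.0294


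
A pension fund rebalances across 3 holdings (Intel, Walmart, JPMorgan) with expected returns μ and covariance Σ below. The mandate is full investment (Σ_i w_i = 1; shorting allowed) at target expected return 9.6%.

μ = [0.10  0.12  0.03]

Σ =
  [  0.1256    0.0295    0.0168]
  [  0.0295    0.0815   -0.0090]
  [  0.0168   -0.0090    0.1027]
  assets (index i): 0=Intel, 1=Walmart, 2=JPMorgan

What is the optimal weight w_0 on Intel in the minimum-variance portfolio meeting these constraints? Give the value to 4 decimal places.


0.1872

x=Σ⁻¹μ = [0.4329  1.3532  0.3399]
y=Σ⁻¹𝟙 = [3.7763  12.0265  10.1733]
a=μᵀx=0.215873  b=𝟙ᵀx=2.126009  c=𝟙ᵀy=25.976090  D=ac−b²=1.087631
λ₁=(c·0.096−b)/D = (25.976090·0.096−2.126009)/1.087631 = 0.338070
λ₂=(a−b·0.096)/D = (0.215873−2.126009·0.096)/1.087631 = 0.010828
w* = 0.338070·x + 0.010828·y:
  w_0 = 0.338070·0.4329 + 0.010828·3.7763 = 0.1872  (Intel)
  w_1 = 0.338070·1.3532 + 0.010828·12.0265 = 0.5877  (Walmart)
  w_2 = 0.338070·0.3399 + 0.010828·10.1733 = 0.2251  (JPMorgan)
Σw_i=1.0000  μᵀw=0.0960
σ²=wᵀΣw=λ₁·μ_p+λ₂ = 0.338070·0.096 + 0.010828 = 0.043282 ≈ 0.0433


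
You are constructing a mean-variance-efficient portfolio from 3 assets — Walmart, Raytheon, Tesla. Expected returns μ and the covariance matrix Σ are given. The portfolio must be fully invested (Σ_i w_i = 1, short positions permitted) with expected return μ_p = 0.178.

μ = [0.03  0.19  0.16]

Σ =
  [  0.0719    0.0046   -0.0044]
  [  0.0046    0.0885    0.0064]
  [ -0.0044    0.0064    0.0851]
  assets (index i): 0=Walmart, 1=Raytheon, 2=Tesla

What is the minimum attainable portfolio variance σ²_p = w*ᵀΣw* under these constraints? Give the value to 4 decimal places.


0.0481

g=Σ⁻¹μ = [0.3964  1.9997  1.7502]
h=Σ⁻¹𝟙 = [14.0049  9.7222  11.7438]
a=μᵀg=0.671878  b=𝟙ᵀg=4.146381  c=𝟙ᵀh=35.470924  D=ac−b²=6.639667
λ₁=(c·0.178−b)/D = (35.470924·0.178−4.146381)/6.639667 = 0.326439
λ₂=(a−b·0.178)/D = (0.671878−4.146381·0.178)/6.639667 = -0.009967
w* = 0.326439·g + -0.009967·h:
  w_0 = 0.326439·0.3964 + -0.009967·14.0049 = -0.0102  (Walmart)
  w_1 = 0.326439·1.9997 + -0.009967·9.7222 = 0.5559  (Raytheon)
  w_2 = 0.326439·1.7502 + -0.009967·11.7438 = 0.4543  (Tesla)
Σw_i=1.0000  μᵀw=0.1780
σ²=wᵀΣw=λ₁·μ_p+λ₂ = 0.326439·0.178 + -0.009967 = 0.048139 ≈ 0.0481
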